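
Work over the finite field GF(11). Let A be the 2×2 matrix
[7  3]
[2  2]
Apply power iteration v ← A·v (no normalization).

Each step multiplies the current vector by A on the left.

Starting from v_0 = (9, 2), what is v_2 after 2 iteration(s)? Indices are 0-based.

v_2 = (10, 6)

v_0 = (9, 2).
v_1 = A·v_0 = (3, 0).
v_2 = A·v_1 = (10, 6).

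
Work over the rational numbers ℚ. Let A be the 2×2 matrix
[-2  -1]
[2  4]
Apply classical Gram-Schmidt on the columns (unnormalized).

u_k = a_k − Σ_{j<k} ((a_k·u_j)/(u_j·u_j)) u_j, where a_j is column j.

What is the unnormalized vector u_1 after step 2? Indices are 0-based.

Step 1: u_0 = a_0 = (-2, 2).
Step 2: u_1 = a_1 − (5/4)·u_0 = (3/2, 3/2).

u_1 = (3/2, 3/2)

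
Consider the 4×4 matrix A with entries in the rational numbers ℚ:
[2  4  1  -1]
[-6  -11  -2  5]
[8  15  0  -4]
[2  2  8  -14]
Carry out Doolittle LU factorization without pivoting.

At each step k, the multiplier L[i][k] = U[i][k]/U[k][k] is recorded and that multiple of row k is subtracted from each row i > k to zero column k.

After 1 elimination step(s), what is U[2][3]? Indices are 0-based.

U[2][3] = 0

[col 0] pivot 2
  R1 -= -3*R0 → (0, 1, 1, 2)  (L[1][0] := -3)
  R2 -= 4*R0 → (0, -1, -4, 0)  (L[2][0] := 4)
  R3 -= 1*R0 → (0, -2, 7, -13)  (L[3][0] := 1)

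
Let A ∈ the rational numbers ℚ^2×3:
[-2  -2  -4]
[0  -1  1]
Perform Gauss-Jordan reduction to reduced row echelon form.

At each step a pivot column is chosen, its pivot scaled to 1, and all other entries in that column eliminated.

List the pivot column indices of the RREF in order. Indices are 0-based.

pivot(0,0)=-2: scale R0 → (1, 1, 2)
pivot(1,1)=-1: scale R1 → (0, 1, -1)
  clear (0,1): R0 −= (1)R1 → (1, 0, 3)

pivot columns: 0, 1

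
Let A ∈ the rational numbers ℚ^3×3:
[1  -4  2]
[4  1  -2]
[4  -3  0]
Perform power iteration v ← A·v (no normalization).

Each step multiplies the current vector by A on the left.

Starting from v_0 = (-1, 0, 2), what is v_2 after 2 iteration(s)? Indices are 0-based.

v_2 = (27, 12, 36)

v_0 = (-1, 0, 2).
v_1 = A·v_0 = (3, -8, -4).
v_2 = A·v_1 = (27, 12, 36).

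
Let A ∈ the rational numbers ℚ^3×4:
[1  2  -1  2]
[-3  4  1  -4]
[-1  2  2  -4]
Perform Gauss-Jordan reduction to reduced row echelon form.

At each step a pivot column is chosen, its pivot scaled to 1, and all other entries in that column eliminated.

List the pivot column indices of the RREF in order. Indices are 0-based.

[1] R0 /= 1  ⇒  (1, 2, -1, 2)
     R1 -= -3·R0  ⇒  (0, 10, -2, 2)
     R2 -= -1·R0  ⇒  (0, 4, 1, -2)
[2] R1 /= 10  ⇒  (0, 1, -1/5, 1/5)
     R0 -= 2·R1  ⇒  (1, 0, -3/5, 8/5)
     R2 -= 4·R1  ⇒  (0, 0, 9/5, -14/5)
[3] R2 /= 9/5  ⇒  (0, 0, 1, -14/9)
     R0 -= -3/5·R2  ⇒  (1, 0, 0, 2/3)
     R1 -= -1/5·R2  ⇒  (0, 1, 0, -1/9)

pivot columns: 0, 1, 2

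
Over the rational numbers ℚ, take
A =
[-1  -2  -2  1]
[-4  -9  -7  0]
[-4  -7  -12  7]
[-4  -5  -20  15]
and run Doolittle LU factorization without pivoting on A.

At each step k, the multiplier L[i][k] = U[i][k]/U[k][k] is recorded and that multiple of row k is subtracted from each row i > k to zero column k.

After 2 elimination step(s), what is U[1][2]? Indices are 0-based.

U[1][2] = 1

k=0: U[0][0]=-1
  eliminate (1,0): mult=4, new row 1: (0, -1, 1, -4); set L[1][0]=4
  eliminate (2,0): mult=4, new row 2: (0, 1, -4, 3); set L[2][0]=4
  eliminate (3,0): mult=4, new row 3: (0, 3, -12, 11); set L[3][0]=4
k=1: U[1][1]=-1
  eliminate (2,1): mult=-1, new row 2: (0, 0, -3, -1); set L[2][1]=-1
  eliminate (3,1): mult=-3, new row 3: (0, 0, -9, -1); set L[3][1]=-3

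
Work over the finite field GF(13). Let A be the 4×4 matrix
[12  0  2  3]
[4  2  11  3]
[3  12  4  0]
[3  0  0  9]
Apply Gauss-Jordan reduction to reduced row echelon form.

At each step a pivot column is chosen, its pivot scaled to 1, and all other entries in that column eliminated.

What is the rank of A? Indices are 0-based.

rank = 4

step 1: normalize row 0 (÷12) = (1, 0, 11, 10)
  row 1: subtract 4×row0 = (0, 2, 6, 2)
  row 2: subtract 3×row0 = (0, 12, 10, 9)
  row 3: subtract 3×row0 = (0, 0, 6, 5)
step 2: normalize row 1 (÷2) = (0, 1, 3, 1)
  row 2: subtract 12×row1 = (0, 0, 0, 10)
step 3: exchange rows 2,3
step 3: normalize row 2 (÷6) = (0, 0, 1, 3)
  row 0: subtract 11×row2 = (1, 0, 0, 3)
  row 1: subtract 3×row2 = (0, 1, 0, 5)
step 4: normalize row 3 (÷10) = (0, 0, 0, 1)
  row 0: subtract 3×row3 = (1, 0, 0, 0)
  row 1: subtract 5×row3 = (0, 1, 0, 0)
  row 2: subtract 3×row3 = (0, 0, 1, 0)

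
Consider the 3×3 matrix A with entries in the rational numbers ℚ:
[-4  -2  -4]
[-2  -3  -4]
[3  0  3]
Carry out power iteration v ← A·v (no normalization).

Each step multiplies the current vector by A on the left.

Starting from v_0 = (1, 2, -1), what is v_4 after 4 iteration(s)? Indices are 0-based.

v_0 = (1, 2, -1).
v_1 = A·v_0 = (-4, -4, 0).
v_2 = A·v_1 = (24, 20, -12).
v_3 = A·v_2 = (-88, -60, 36).
v_4 = A·v_3 = (328, 212, -156).

v_4 = (328, 212, -156)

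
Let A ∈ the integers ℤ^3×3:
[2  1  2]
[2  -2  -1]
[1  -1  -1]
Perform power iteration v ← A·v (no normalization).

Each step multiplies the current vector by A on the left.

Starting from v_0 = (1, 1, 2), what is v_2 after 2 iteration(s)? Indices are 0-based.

v_0 = (1, 1, 2).
v_1 = A·v_0 = (7, -2, -2).
v_2 = A·v_1 = (8, 20, 11).

v_2 = (8, 20, 11)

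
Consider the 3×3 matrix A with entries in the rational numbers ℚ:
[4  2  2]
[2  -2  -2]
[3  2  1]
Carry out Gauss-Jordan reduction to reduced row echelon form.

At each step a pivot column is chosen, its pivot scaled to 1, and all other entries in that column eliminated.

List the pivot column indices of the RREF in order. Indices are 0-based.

step 1: normalize row 0 (÷4) = (1, 1/2, 1/2)
  row 1: subtract 2×row0 = (0, -3, -3)
  row 2: subtract 3×row0 = (0, 1/2, -1/2)
step 2: normalize row 1 (÷-3) = (0, 1, 1)
  row 0: subtract 1/2×row1 = (1, 0, 0)
  row 2: subtract 1/2×row1 = (0, 0, -1)
step 3: normalize row 2 (÷-1) = (0, 0, 1)
  row 1: subtract 1×row2 = (0, 1, 0)

pivot columns: 0, 1, 2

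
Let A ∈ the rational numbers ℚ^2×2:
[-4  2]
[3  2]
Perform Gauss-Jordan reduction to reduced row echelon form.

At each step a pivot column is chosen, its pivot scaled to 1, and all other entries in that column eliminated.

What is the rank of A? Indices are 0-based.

[1] R0 /= -4  ⇒  (1, -1/2)
     R1 -= 3·R0  ⇒  (0, 7/2)
[2] R1 /= 7/2  ⇒  (0, 1)
     R0 -= -1/2·R1  ⇒  (1, 0)

rank = 2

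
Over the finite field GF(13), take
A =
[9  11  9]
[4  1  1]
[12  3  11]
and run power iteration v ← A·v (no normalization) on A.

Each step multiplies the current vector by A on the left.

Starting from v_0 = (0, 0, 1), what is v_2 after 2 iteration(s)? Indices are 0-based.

v_2 = (9, 9, 11)

v_0 = (0, 0, 1).
v_1 = A·v_0 = (9, 1, 11).
v_2 = A·v_1 = (9, 9, 11).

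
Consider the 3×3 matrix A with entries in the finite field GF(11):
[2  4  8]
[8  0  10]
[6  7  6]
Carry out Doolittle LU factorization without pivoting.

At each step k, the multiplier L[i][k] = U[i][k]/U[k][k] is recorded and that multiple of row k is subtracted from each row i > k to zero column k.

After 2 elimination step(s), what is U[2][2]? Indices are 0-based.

Step 1: pivot at (0,0) is 2.
  row1 ← row1 − (4)·row0  ⇒  L[1][0]=4, U row1=(0, 6, 0)
  row2 ← row2 − (3)·row0  ⇒  L[2][0]=3, U row2=(0, 6, 4)
Step 2: pivot at (1,1) is 6.
  row2 ← row2 − (1)·row1  ⇒  L[2][1]=1, U row2=(0, 0, 4)

U[2][2] = 4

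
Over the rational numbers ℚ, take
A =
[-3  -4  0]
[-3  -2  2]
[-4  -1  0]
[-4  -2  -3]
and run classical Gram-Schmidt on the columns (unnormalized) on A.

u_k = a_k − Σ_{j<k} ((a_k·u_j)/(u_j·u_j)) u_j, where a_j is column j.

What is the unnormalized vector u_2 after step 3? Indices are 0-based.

Step 1: u_0 = a_0 = (-3, -3, -4, -4).
Step 2: u_1 = a_1 − (3/5)·u_0 = (-11/5, -1/5, 7/5, 2/5).
Step 3: u_2 = a_2 − (3/25)·u_0 − (-8/35)·u_1 = (-1/7, 81/35, 4/5, -17/7).

u_2 = (-1/7, 81/35, 4/5, -17/7)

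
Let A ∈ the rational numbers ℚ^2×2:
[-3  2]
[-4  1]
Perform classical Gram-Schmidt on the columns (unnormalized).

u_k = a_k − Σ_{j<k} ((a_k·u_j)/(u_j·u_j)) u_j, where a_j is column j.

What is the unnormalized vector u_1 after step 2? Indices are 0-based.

Step 1: u_0 = a_0 = (-3, -4).
Step 2: u_1 = a_1 − (-2/5)·u_0 = (4/5, -3/5).

u_1 = (4/5, -3/5)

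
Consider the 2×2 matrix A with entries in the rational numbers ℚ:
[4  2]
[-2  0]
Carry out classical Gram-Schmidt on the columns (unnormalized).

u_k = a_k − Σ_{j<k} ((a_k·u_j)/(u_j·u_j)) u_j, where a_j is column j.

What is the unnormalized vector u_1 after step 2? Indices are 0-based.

Step 1: u_0 = a_0 = (4, -2).
Step 2: u_1 = a_1 − (2/5)·u_0 = (2/5, 4/5).

u_1 = (2/5, 4/5)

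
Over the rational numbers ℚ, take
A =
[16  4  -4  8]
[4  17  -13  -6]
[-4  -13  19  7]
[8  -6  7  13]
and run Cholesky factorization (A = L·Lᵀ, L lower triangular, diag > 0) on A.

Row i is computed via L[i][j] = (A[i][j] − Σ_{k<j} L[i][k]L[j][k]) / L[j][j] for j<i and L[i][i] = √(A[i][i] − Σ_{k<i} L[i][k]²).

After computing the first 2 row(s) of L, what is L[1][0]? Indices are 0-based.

L[1][0] = 1

Step 1: L[0][0] = √(16) = 4.
  L[1][0] = (4) / L[0][0] = 1.
Step 2: L[1][1] = √(16) = 4.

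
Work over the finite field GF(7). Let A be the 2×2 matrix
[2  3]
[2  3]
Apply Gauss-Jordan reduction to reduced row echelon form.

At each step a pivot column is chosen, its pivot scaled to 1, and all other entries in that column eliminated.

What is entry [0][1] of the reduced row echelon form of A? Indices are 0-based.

M[0][1] = 5

[1] R0 /= 2  ⇒  (1, 5)
     R1 -= 2·R0  ⇒  (0, 0)
column 1 empty below row 1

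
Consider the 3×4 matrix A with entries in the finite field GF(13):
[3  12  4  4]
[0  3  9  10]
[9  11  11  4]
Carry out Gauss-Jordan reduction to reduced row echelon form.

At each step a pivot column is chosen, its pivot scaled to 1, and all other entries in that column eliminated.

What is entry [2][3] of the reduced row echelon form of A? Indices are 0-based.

M[2][3] = 5

step 1: normalize row 0 (÷3) = (1, 4, 10, 10)
  row 2: subtract 9×row0 = (0, 1, 12, 5)
step 2: normalize row 1 (÷3) = (0, 1, 3, 12)
  row 0: subtract 4×row1 = (1, 0, 11, 1)
  row 2: subtract 1×row1 = (0, 0, 9, 6)
step 3: normalize row 2 (÷9) = (0, 0, 1, 5)
  row 0: subtract 11×row2 = (1, 0, 0, 11)
  row 1: subtract 3×row2 = (0, 1, 0, 10)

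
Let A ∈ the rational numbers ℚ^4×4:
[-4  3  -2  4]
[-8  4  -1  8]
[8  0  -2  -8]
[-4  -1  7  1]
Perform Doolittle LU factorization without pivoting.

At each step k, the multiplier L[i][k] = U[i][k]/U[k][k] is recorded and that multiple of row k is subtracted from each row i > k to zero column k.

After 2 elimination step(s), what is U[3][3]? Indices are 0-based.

U[3][3] = -3

[col 0] pivot -4
  R1 -= 2*R0 → (0, -2, 3, 0)  (L[1][0] := 2)
  R2 -= -2*R0 → (0, 6, -6, 0)  (L[2][0] := -2)
  R3 -= 1*R0 → (0, -4, 9, -3)  (L[3][0] := 1)
[col 1] pivot -2
  R2 -= -3*R1 → (0, 0, 3, 0)  (L[2][1] := -3)
  R3 -= 2*R1 → (0, 0, 3, -3)  (L[3][1] := 2)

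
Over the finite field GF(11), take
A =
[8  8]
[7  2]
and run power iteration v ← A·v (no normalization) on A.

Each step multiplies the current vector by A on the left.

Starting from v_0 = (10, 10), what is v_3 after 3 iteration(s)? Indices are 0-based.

v_0 = (10, 10).
v_1 = A·v_0 = (6, 2).
v_2 = A·v_1 = (9, 2).
v_3 = A·v_2 = (0, 1).

v_3 = (0, 1)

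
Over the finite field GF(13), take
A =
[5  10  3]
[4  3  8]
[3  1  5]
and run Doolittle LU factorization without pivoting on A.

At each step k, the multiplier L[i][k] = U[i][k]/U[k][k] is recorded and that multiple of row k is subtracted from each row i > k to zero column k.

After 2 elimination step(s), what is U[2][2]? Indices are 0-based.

[col 0] pivot 5
  R1 -= 6*R0 → (0, 8, 3)  (L[1][0] := 6)
  R2 -= 11*R0 → (0, 8, 11)  (L[2][0] := 11)
[col 1] pivot 8
  R2 -= 1*R1 → (0, 0, 8)  (L[2][1] := 1)

U[2][2] = 8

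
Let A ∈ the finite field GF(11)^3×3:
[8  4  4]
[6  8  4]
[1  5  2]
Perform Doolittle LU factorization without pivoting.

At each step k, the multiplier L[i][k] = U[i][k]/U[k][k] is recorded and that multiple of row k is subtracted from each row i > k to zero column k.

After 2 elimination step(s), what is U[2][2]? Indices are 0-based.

U[2][2] = 5

k=0: U[0][0]=8
  eliminate (1,0): mult=9, new row 1: (0, 5, 1); set L[1][0]=9
  eliminate (2,0): mult=7, new row 2: (0, 10, 7); set L[2][0]=7
k=1: U[1][1]=5
  eliminate (2,1): mult=2, new row 2: (0, 0, 5); set L[2][1]=2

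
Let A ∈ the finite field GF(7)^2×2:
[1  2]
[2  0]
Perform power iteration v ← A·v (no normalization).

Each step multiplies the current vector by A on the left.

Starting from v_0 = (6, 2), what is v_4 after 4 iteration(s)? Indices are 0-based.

v_4 = (0, 1)

v_0 = (6, 2).
v_1 = A·v_0 = (3, 5).
v_2 = A·v_1 = (6, 6).
v_3 = A·v_2 = (4, 5).
v_4 = A·v_3 = (0, 1).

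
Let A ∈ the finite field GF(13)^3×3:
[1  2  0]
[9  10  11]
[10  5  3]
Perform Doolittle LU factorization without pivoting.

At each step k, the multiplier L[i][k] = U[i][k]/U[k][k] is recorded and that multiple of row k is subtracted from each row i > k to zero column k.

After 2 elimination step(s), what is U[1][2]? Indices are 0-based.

U[1][2] = 11

[col 0] pivot 1
  R1 -= 9*R0 → (0, 5, 11)  (L[1][0] := 9)
  R2 -= 10*R0 → (0, 11, 3)  (L[2][0] := 10)
[col 1] pivot 5
  R2 -= 10*R1 → (0, 0, 10)  (L[2][1] := 10)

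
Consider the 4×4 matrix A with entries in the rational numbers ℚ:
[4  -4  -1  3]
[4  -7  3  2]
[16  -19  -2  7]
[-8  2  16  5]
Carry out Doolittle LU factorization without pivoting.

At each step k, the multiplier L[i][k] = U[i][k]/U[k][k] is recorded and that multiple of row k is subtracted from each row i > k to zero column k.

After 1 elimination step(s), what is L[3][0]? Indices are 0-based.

L[3][0] = -2

[col 0] pivot 4
  R1 -= 1*R0 → (0, -3, 4, -1)  (L[1][0] := 1)
  R2 -= 4*R0 → (0, -3, 2, -5)  (L[2][0] := 4)
  R3 -= -2*R0 → (0, -6, 14, 11)  (L[3][0] := -2)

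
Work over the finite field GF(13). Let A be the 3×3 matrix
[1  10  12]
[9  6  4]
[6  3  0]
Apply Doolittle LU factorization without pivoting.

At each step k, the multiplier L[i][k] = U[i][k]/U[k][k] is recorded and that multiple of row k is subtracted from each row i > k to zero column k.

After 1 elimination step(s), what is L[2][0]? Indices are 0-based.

L[2][0] = 6

[col 0] pivot 1
  R1 -= 9*R0 → (0, 7, 0)  (L[1][0] := 9)
  R2 -= 6*R0 → (0, 8, 6)  (L[2][0] := 6)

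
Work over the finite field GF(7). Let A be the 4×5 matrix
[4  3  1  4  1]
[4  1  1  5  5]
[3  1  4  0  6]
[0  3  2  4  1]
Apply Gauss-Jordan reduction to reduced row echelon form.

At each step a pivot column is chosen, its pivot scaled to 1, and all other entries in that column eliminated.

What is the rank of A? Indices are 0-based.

pivot(0,0)=4: scale R0 → (1, 6, 2, 1, 2)
  clear (1,0): R1 −= (4)R0 → (0, 5, 0, 1, 4)
  clear (2,0): R2 −= (3)R0 → (0, 4, 5, 4, 0)
pivot(1,1)=5: scale R1 → (0, 1, 0, 3, 5)
  clear (0,1): R0 −= (6)R1 → (1, 0, 2, 4, 0)
  clear (2,1): R2 −= (4)R1 → (0, 0, 5, 6, 1)
  clear (3,1): R3 −= (3)R1 → (0, 0, 2, 2, 0)
pivot(2,2)=5: scale R2 → (0, 0, 1, 4, 3)
  clear (0,2): R0 −= (2)R2 → (1, 0, 0, 3, 1)
  clear (3,2): R3 −= (2)R2 → (0, 0, 0, 1, 1)
pivot(3,3)=1: scale R3 → (0, 0, 0, 1, 1)
  clear (0,3): R0 −= (3)R3 → (1, 0, 0, 0, 5)
  clear (1,3): R1 −= (3)R3 → (0, 1, 0, 0, 2)
  clear (2,3): R2 −= (4)R3 → (0, 0, 1, 0, 6)

rank = 4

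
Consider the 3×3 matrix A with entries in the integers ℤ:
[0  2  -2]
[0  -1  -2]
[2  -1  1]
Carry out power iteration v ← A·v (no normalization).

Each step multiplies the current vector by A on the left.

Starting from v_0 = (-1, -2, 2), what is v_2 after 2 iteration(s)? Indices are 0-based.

v_0 = (-1, -2, 2).
v_1 = A·v_0 = (-8, -2, 2).
v_2 = A·v_1 = (-8, -2, -12).

v_2 = (-8, -2, -12)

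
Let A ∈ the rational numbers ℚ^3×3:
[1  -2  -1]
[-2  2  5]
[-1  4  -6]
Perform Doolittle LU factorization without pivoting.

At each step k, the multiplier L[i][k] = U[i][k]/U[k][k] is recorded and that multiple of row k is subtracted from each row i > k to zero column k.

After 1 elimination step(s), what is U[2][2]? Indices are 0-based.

[col 0] pivot 1
  R1 -= -2*R0 → (0, -2, 3)  (L[1][0] := -2)
  R2 -= -1*R0 → (0, 2, -7)  (L[2][0] := -1)

U[2][2] = -7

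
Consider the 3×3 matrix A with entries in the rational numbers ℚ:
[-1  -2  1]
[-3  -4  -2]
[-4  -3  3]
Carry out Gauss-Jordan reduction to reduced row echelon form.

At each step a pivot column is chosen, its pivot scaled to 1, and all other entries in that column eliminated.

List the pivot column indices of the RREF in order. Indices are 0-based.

[1] R0 /= -1  ⇒  (1, 2, -1)
     R1 -= -3·R0  ⇒  (0, 2, -5)
     R2 -= -4·R0  ⇒  (0, 5, -1)
[2] R1 /= 2  ⇒  (0, 1, -5/2)
     R0 -= 2·R1  ⇒  (1, 0, 4)
     R2 -= 5·R1  ⇒  (0, 0, 23/2)
[3] R2 /= 23/2  ⇒  (0, 0, 1)
     R0 -= 4·R2  ⇒  (1, 0, 0)
     R1 -= -5/2·R2  ⇒  (0, 1, 0)

pivot columns: 0, 1, 2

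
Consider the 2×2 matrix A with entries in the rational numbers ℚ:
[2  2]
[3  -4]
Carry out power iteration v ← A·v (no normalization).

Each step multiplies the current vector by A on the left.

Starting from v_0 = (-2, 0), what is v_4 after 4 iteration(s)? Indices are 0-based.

v_4 = (-248, 384)

v_0 = (-2, 0).
v_1 = A·v_0 = (-4, -6).
v_2 = A·v_1 = (-20, 12).
v_3 = A·v_2 = (-16, -108).
v_4 = A·v_3 = (-248, 384).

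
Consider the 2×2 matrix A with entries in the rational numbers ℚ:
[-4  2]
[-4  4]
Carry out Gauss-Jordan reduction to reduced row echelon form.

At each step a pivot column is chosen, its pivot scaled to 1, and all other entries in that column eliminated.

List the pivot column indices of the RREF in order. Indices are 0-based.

pivot columns: 0, 1

step 1: normalize row 0 (÷-4) = (1, -1/2)
  row 1: subtract -4×row0 = (0, 2)
step 2: normalize row 1 (÷2) = (0, 1)
  row 0: subtract -1/2×row1 = (1, 0)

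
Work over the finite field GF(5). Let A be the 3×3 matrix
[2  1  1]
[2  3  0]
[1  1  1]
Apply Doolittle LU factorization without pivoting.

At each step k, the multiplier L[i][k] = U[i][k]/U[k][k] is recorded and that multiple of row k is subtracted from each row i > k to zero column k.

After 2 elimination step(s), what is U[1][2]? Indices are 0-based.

[col 0] pivot 2
  R1 -= 1*R0 → (0, 2, 4)  (L[1][0] := 1)
  R2 -= 3*R0 → (0, 3, 3)  (L[2][0] := 3)
[col 1] pivot 2
  R2 -= 4*R1 → (0, 0, 2)  (L[2][1] := 4)

U[1][2] = 4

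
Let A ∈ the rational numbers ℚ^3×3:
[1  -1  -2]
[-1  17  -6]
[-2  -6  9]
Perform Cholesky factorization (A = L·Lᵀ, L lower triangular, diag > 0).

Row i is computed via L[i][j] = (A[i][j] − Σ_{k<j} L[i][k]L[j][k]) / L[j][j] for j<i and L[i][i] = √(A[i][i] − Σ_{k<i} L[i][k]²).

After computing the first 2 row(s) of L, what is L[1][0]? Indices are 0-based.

L[1][0] = -1

Step 1: L[0][0] = √(1) = 1.
  L[1][0] = (-1) / L[0][0] = -1.
Step 2: L[1][1] = √(16) = 4.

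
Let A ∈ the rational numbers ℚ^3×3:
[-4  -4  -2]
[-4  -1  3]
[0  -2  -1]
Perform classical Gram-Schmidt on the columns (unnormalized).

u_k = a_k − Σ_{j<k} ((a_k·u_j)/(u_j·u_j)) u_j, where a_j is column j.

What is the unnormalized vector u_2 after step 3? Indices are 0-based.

u_2 = (-14/17, 14/17, 21/17)

Step 1: u_0 = a_0 = (-4, -4, 0).
Step 2: u_1 = a_1 − (5/8)·u_0 = (-3/2, 3/2, -2).
Step 3: u_2 = a_2 − (-1/8)·u_0 − (19/17)·u_1 = (-14/17, 14/17, 21/17).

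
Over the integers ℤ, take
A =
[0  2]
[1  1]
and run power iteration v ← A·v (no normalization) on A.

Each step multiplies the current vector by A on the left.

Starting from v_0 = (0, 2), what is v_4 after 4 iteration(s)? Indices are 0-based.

v_0 = (0, 2).
v_1 = A·v_0 = (4, 2).
v_2 = A·v_1 = (4, 6).
v_3 = A·v_2 = (12, 10).
v_4 = A·v_3 = (20, 22).

v_4 = (20, 22)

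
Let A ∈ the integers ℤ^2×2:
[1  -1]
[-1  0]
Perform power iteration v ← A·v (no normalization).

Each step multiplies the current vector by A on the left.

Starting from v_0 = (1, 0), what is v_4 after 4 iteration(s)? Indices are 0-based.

v_0 = (1, 0).
v_1 = A·v_0 = (1, -1).
v_2 = A·v_1 = (2, -1).
v_3 = A·v_2 = (3, -2).
v_4 = A·v_3 = (5, -3).

v_4 = (5, -3)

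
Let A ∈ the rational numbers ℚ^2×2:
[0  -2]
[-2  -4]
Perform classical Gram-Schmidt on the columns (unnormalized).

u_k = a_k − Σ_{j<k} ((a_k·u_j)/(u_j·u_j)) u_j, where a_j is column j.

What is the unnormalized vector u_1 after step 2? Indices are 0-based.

Step 1: u_0 = a_0 = (0, -2).
Step 2: u_1 = a_1 − (2)·u_0 = (-2, 0).

u_1 = (-2, 0)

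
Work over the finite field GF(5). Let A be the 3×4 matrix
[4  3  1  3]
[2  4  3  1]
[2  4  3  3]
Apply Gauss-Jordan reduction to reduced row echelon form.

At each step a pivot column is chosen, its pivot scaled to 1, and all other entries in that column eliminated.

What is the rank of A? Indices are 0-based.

rank = 2

pivot(0,0)=4: scale R0 → (1, 2, 4, 2)
  clear (1,0): R1 −= (2)R0 → (0, 0, 0, 2)
  clear (2,0): R2 −= (2)R0 → (0, 0, 0, 4)
col 1: no nonzero at/below row 1; advance.
col 2: no nonzero at/below row 1; advance.
pivot(1,3)=2: scale R1 → (0, 0, 0, 1)
  clear (0,3): R0 −= (2)R1 → (1, 2, 4, 0)
  clear (2,3): R2 −= (4)R1 → (0, 0, 0, 0)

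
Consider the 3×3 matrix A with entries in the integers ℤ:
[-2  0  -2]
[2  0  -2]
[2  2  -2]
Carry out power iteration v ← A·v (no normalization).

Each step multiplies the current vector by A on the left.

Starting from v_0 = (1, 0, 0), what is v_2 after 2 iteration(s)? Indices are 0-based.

v_2 = (0, -8, -4)

v_0 = (1, 0, 0).
v_1 = A·v_0 = (-2, 2, 2).
v_2 = A·v_1 = (0, -8, -4).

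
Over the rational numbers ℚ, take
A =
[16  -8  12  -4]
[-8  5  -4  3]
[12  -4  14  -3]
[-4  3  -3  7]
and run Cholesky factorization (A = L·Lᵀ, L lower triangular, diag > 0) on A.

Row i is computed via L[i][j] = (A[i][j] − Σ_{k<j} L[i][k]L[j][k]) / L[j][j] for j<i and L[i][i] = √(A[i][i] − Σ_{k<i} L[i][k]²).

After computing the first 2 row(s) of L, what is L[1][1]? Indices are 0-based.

Step 1: L[0][0] = √(16) = 4.
  L[1][0] = (-8) / L[0][0] = -2.
Step 2: L[1][1] = √(1) = 1.

L[1][1] = 1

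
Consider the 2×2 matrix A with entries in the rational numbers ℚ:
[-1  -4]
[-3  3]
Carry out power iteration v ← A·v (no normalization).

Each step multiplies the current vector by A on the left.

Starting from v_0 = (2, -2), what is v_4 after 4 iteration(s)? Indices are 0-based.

v_4 = (978, -1386)

v_0 = (2, -2).
v_1 = A·v_0 = (6, -12).
v_2 = A·v_1 = (42, -54).
v_3 = A·v_2 = (174, -288).
v_4 = A·v_3 = (978, -1386).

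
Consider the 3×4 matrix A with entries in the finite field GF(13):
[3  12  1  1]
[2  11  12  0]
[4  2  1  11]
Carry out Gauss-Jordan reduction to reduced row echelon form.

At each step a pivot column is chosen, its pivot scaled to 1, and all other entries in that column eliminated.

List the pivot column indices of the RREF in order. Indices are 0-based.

pivot(0,0)=3: scale R0 → (1, 4, 9, 9)
  clear (1,0): R1 −= (2)R0 → (0, 3, 7, 8)
  clear (2,0): R2 −= (4)R0 → (0, 12, 4, 1)
pivot(1,1)=3: scale R1 → (0, 1, 11, 7)
  clear (0,1): R0 −= (4)R1 → (1, 0, 4, 7)
  clear (2,1): R2 −= (12)R1 → (0, 0, 2, 8)
pivot(2,2)=2: scale R2 → (0, 0, 1, 4)
  clear (0,2): R0 −= (4)R2 → (1, 0, 0, 4)
  clear (1,2): R1 −= (11)R2 → (0, 1, 0, 2)

pivot columns: 0, 1, 2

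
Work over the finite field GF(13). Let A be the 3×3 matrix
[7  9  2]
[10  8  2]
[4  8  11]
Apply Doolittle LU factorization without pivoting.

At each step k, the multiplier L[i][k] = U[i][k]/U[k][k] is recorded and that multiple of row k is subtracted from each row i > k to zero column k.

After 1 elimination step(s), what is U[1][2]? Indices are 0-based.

[col 0] pivot 7
  R1 -= 7*R0 → (0, 10, 1)  (L[1][0] := 7)
  R2 -= 8*R0 → (0, 1, 8)  (L[2][0] := 8)

U[1][2] = 1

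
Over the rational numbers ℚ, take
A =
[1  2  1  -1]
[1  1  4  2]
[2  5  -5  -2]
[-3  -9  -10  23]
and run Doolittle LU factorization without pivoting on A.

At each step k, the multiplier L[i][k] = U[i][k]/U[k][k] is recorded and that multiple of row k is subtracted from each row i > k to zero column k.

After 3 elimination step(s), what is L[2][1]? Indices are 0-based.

[col 0] pivot 1
  R1 -= 1*R0 → (0, -1, 3, 3)  (L[1][0] := 1)
  R2 -= 2*R0 → (0, 1, -7, 0)  (L[2][0] := 2)
  R3 -= -3*R0 → (0, -3, -7, 20)  (L[3][0] := -3)
[col 1] pivot -1
  R2 -= -1*R1 → (0, 0, -4, 3)  (L[2][1] := -1)
  R3 -= 3*R1 → (0, 0, -16, 11)  (L[3][1] := 3)
[col 2] pivot -4
  R3 -= 4*R2 → (0, 0, 0, -1)  (L[3][2] := 4)

L[2][1] = -1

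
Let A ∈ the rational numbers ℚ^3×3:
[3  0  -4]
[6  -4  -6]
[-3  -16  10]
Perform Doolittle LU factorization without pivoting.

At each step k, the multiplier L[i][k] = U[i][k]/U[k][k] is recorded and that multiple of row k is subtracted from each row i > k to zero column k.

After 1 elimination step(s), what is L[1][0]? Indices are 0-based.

k=0: U[0][0]=3
  eliminate (1,0): mult=2, new row 1: (0, -4, 2); set L[1][0]=2
  eliminate (2,0): mult=-1, new row 2: (0, -16, 6); set L[2][0]=-1

L[1][0] = 2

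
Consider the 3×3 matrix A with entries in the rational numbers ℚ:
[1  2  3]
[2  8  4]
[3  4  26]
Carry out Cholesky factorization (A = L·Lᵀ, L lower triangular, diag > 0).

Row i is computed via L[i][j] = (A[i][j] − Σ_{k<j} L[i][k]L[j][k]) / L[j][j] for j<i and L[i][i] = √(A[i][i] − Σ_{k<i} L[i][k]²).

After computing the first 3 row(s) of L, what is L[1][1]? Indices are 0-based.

Step 1: L[0][0] = √(1) = 1.
  L[1][0] = (2) / L[0][0] = 2.
Step 2: L[1][1] = √(4) = 2.
  L[2][0] = (3) / L[0][0] = 3.
  L[2][1] = (-2) / L[1][1] = -1.
Step 3: L[2][2] = √(16) = 4.

L[1][1] = 2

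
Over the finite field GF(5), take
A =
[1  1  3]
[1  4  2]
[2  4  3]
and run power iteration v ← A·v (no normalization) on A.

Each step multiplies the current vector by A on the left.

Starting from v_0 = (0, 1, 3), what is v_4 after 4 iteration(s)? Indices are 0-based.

v_4 = (0, 4, 0)

v_0 = (0, 1, 3).
v_1 = A·v_0 = (0, 0, 3).
v_2 = A·v_1 = (4, 1, 4).
v_3 = A·v_2 = (2, 1, 4).
v_4 = A·v_3 = (0, 4, 0).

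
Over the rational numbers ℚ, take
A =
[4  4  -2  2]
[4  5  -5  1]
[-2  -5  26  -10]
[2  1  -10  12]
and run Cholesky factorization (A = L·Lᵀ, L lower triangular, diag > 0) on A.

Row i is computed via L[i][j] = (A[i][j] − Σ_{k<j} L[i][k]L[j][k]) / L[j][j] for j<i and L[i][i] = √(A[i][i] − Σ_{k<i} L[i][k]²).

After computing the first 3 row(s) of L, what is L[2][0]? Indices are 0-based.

Step 1: L[0][0] = √(4) = 2.
  L[1][0] = (4) / L[0][0] = 2.
Step 2: L[1][1] = √(1) = 1.
  L[2][0] = (-2) / L[0][0] = -1.
  L[2][1] = (-3) / L[1][1] = -3.
Step 3: L[2][2] = √(16) = 4.

L[2][0] = -1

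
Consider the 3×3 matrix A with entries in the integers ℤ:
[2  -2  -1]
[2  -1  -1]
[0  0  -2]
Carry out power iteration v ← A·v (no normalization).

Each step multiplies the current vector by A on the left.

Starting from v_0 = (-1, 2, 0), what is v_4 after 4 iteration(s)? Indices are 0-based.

v_4 = (16, 16, 0)

v_0 = (-1, 2, 0).
v_1 = A·v_0 = (-6, -4, 0).
v_2 = A·v_1 = (-4, -8, 0).
v_3 = A·v_2 = (8, 0, 0).
v_4 = A·v_3 = (16, 16, 0).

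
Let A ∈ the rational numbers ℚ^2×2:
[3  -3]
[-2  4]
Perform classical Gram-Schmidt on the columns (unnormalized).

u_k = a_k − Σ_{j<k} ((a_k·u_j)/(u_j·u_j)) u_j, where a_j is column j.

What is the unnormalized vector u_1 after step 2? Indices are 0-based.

u_1 = (12/13, 18/13)

Step 1: u_0 = a_0 = (3, -2).
Step 2: u_1 = a_1 − (-17/13)·u_0 = (12/13, 18/13).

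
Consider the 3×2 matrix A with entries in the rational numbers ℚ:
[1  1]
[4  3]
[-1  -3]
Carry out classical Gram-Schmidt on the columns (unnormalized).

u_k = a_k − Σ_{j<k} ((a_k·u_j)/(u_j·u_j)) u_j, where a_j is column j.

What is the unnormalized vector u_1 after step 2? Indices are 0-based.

Step 1: u_0 = a_0 = (1, 4, -1).
Step 2: u_1 = a_1 − (8/9)·u_0 = (1/9, -5/9, -19/9).

u_1 = (1/9, -5/9, -19/9)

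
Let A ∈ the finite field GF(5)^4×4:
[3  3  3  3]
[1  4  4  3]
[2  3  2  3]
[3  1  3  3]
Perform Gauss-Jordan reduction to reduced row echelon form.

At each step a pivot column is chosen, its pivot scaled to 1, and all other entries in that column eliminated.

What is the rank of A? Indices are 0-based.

pivot(0,0)=3: scale R0 → (1, 1, 1, 1)
  clear (1,0): R1 −= (1)R0 → (0, 3, 3, 2)
  clear (2,0): R2 −= (2)R0 → (0, 1, 0, 1)
  clear (3,0): R3 −= (3)R0 → (0, 3, 0, 0)
pivot(1,1)=3: scale R1 → (0, 1, 1, 4)
  clear (0,1): R0 −= (1)R1 → (1, 0, 0, 2)
  clear (2,1): R2 −= (1)R1 → (0, 0, 4, 2)
  clear (3,1): R3 −= (3)R1 → (0, 0, 2, 3)
pivot(2,2)=4: scale R2 → (0, 0, 1, 3)
  clear (1,2): R1 −= (1)R2 → (0, 1, 0, 1)
  clear (3,2): R3 −= (2)R2 → (0, 0, 0, 2)
pivot(3,3)=2: scale R3 → (0, 0, 0, 1)
  clear (0,3): R0 −= (2)R3 → (1, 0, 0, 0)
  clear (1,3): R1 −= (1)R3 → (0, 1, 0, 0)
  clear (2,3): R2 −= (3)R3 → (0, 0, 1, 0)

rank = 4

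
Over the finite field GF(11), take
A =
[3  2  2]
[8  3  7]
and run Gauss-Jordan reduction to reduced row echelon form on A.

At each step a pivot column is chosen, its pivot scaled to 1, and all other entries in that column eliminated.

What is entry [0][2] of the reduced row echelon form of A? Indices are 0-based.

pivot(0,0)=3: scale R0 → (1, 8, 8)
  clear (1,0): R1 −= (8)R0 → (0, 5, 9)
pivot(1,1)=5: scale R1 → (0, 1, 4)
  clear (0,1): R0 −= (8)R1 → (1, 0, 9)

M[0][2] = 9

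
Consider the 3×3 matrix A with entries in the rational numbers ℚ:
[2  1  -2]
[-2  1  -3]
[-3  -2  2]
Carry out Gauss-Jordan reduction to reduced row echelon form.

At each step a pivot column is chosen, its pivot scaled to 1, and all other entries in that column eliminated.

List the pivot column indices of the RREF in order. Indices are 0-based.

pivot columns: 0, 1, 2

pivot(0,0)=2: scale R0 → (1, 1/2, -1)
  clear (1,0): R1 −= (-2)R0 → (0, 2, -5)
  clear (2,0): R2 −= (-3)R0 → (0, -1/2, -1)
pivot(1,1)=2: scale R1 → (0, 1, -5/2)
  clear (0,1): R0 −= (1/2)R1 → (1, 0, 1/4)
  clear (2,1): R2 −= (-1/2)R1 → (0, 0, -9/4)
pivot(2,2)=-9/4: scale R2 → (0, 0, 1)
  clear (0,2): R0 −= (1/4)R2 → (1, 0, 0)
  clear (1,2): R1 −= (-5/2)R2 → (0, 1, 0)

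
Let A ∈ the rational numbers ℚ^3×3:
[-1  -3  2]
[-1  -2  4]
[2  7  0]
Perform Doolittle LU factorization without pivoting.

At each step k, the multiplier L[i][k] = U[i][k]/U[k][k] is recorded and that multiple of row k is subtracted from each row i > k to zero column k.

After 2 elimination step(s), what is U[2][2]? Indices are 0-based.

[col 0] pivot -1
  R1 -= 1*R0 → (0, 1, 2)  (L[1][0] := 1)
  R2 -= -2*R0 → (0, 1, 4)  (L[2][0] := -2)
[col 1] pivot 1
  R2 -= 1*R1 → (0, 0, 2)  (L[2][1] := 1)

U[2][2] = 2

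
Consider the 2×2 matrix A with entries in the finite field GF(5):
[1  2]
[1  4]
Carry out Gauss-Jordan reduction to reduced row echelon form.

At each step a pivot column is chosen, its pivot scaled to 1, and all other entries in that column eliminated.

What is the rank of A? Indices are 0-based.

[1] R0 /= 1  ⇒  (1, 2)
     R1 -= 1·R0  ⇒  (0, 2)
[2] R1 /= 2  ⇒  (0, 1)
     R0 -= 2·R1  ⇒  (1, 0)

rank = 2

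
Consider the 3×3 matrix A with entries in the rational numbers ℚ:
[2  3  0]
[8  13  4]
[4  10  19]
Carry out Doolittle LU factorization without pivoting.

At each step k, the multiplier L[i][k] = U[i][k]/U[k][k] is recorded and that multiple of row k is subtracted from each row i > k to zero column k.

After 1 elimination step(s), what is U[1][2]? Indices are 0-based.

U[1][2] = 4

[col 0] pivot 2
  R1 -= 4*R0 → (0, 1, 4)  (L[1][0] := 4)
  R2 -= 2*R0 → (0, 4, 19)  (L[2][0] := 2)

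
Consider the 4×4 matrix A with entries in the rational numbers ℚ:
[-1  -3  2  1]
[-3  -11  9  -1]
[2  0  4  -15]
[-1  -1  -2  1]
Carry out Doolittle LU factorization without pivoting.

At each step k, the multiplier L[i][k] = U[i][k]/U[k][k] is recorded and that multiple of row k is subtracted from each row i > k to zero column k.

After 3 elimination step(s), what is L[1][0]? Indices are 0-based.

k=0: U[0][0]=-1
  eliminate (1,0): mult=3, new row 1: (0, -2, 3, -4); set L[1][0]=3
  eliminate (2,0): mult=-2, new row 2: (0, -6, 8, -13); set L[2][0]=-2
  eliminate (3,0): mult=1, new row 3: (0, 2, -4, 0); set L[3][0]=1
k=1: U[1][1]=-2
  eliminate (2,1): mult=3, new row 2: (0, 0, -1, -1); set L[2][1]=3
  eliminate (3,1): mult=-1, new row 3: (0, 0, -1, -4); set L[3][1]=-1
k=2: U[2][2]=-1
  eliminate (3,2): mult=1, new row 3: (0, 0, 0, -3); set L[3][2]=1

L[1][0] = 3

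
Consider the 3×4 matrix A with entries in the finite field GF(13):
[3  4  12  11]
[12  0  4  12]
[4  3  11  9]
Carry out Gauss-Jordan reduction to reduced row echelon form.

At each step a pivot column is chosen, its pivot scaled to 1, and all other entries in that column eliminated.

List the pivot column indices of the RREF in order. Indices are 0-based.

pivot columns: 0, 1, 2

[1] R0 /= 3  ⇒  (1, 10, 4, 8)
     R1 -= 12·R0  ⇒  (0, 10, 8, 7)
     R2 -= 4·R0  ⇒  (0, 2, 8, 3)
[2] R1 /= 10  ⇒  (0, 1, 6, 2)
     R0 -= 10·R1  ⇒  (1, 0, 9, 1)
     R2 -= 2·R1  ⇒  (0, 0, 9, 12)
[3] R2 /= 9  ⇒  (0, 0, 1, 10)
     R0 -= 9·R2  ⇒  (1, 0, 0, 2)
     R1 -= 6·R2  ⇒  (0, 1, 0, 7)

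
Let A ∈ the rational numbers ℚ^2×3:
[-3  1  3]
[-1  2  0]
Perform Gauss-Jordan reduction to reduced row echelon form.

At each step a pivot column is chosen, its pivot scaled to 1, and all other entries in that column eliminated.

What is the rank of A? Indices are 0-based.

[1] R0 /= -3  ⇒  (1, -1/3, -1)
     R1 -= -1·R0  ⇒  (0, 5/3, -1)
[2] R1 /= 5/3  ⇒  (0, 1, -3/5)
     R0 -= -1/3·R1  ⇒  (1, 0, -6/5)

rank = 2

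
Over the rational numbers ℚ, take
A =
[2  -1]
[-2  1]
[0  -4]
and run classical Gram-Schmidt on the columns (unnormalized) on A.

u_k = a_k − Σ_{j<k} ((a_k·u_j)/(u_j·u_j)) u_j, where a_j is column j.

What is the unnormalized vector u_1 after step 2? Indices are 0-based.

u_1 = (0, 0, -4)

Step 1: u_0 = a_0 = (2, -2, 0).
Step 2: u_1 = a_1 − (-1/2)·u_0 = (0, 0, -4).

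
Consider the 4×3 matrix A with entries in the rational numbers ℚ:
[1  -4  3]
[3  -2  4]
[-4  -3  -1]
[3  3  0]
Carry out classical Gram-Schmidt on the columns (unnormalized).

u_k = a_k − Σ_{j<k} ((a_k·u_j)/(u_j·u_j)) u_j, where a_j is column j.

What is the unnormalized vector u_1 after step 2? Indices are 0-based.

Step 1: u_0 = a_0 = (1, 3, -4, 3).
Step 2: u_1 = a_1 − (11/35)·u_0 = (-151/35, -103/35, -61/35, 72/35).

u_1 = (-151/35, -103/35, -61/35, 72/35)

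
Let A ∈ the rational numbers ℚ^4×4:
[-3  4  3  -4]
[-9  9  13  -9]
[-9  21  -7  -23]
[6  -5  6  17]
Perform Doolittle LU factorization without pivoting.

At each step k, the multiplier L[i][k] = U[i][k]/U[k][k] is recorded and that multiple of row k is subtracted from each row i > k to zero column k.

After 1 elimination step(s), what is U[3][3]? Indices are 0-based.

[col 0] pivot -3
  R1 -= 3*R0 → (0, -3, 4, 3)  (L[1][0] := 3)
  R2 -= 3*R0 → (0, 9, -16, -11)  (L[2][0] := 3)
  R3 -= -2*R0 → (0, 3, 12, 9)  (L[3][0] := -2)

U[3][3] = 9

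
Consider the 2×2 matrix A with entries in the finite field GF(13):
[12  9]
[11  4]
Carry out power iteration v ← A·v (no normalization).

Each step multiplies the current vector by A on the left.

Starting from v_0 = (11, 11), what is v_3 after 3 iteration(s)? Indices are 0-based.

v_0 = (11, 11).
v_1 = A·v_0 = (10, 9).
v_2 = A·v_1 = (6, 3).
v_3 = A·v_2 = (8, 0).

v_3 = (8, 0)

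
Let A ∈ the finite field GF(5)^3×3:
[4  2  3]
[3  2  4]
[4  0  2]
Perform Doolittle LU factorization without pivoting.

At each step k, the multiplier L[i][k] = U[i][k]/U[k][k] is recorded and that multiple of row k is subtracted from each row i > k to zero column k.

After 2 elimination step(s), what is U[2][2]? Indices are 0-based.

Step 1: pivot at (0,0) is 4.
  row1 ← row1 − (2)·row0  ⇒  L[1][0]=2, U row1=(0, 3, 3)
  row2 ← row2 − (1)·row0  ⇒  L[2][0]=1, U row2=(0, 3, 4)
Step 2: pivot at (1,1) is 3.
  row2 ← row2 − (1)·row1  ⇒  L[2][1]=1, U row2=(0, 0, 1)

U[2][2] = 1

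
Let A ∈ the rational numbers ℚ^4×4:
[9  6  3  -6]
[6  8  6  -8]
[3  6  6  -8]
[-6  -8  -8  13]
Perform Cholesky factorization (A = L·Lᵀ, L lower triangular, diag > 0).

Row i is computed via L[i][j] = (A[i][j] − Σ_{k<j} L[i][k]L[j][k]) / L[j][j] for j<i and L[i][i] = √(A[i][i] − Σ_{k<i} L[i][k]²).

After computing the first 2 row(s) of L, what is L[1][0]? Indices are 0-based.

Step 1: L[0][0] = √(9) = 3.
  L[1][0] = (6) / L[0][0] = 2.
Step 2: L[1][1] = √(4) = 2.

L[1][0] = 2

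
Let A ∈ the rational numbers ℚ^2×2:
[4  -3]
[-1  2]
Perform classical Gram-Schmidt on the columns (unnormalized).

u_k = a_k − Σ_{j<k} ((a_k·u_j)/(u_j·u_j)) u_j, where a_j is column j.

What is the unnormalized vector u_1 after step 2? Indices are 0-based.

u_1 = (5/17, 20/17)

Step 1: u_0 = a_0 = (4, -1).
Step 2: u_1 = a_1 − (-14/17)·u_0 = (5/17, 20/17).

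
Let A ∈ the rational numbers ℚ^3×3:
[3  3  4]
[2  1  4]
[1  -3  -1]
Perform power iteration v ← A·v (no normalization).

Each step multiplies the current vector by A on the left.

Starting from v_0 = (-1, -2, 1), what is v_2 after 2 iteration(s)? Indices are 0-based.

v_2 = (1, 6, -9)

v_0 = (-1, -2, 1).
v_1 = A·v_0 = (-5, 0, 4).
v_2 = A·v_1 = (1, 6, -9).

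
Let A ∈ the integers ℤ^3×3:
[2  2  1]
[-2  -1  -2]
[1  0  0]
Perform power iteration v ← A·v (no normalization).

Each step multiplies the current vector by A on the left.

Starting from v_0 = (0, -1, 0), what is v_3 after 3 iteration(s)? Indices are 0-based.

v_0 = (0, -1, 0).
v_1 = A·v_0 = (-2, 1, 0).
v_2 = A·v_1 = (-2, 3, -2).
v_3 = A·v_2 = (0, 5, -2).

v_3 = (0, 5, -2)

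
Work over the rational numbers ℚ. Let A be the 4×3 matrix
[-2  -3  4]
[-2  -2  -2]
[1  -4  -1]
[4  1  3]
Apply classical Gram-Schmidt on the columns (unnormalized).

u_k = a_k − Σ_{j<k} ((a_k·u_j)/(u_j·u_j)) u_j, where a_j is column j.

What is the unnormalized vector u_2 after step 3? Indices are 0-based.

Step 1: u_0 = a_0 = (-2, -2, 1, 4).
Step 2: u_1 = a_1 − (2/5)·u_0 = (-11/5, -6/5, -22/5, -3/5).
Step 3: u_2 = a_2 − (7/25)·u_0 − (-19/130)·u_1 = (551/130, -21/13, -25/13, 233/130).

u_2 = (551/130, -21/13, -25/13, 233/130)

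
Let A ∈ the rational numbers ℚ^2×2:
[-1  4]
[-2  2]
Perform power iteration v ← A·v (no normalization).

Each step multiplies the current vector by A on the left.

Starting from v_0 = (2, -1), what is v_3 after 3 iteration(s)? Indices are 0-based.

v_0 = (2, -1).
v_1 = A·v_0 = (-6, -6).
v_2 = A·v_1 = (-18, 0).
v_3 = A·v_2 = (18, 36).

v_3 = (18, 36)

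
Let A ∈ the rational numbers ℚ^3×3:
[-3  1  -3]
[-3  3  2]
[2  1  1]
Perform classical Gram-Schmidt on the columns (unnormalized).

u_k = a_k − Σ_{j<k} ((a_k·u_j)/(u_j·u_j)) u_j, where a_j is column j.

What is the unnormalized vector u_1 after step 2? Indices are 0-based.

Step 1: u_0 = a_0 = (-3, -3, 2).
Step 2: u_1 = a_1 − (-5/11)·u_0 = (-4/11, 18/11, 21/11).

u_1 = (-4/11, 18/11, 21/11)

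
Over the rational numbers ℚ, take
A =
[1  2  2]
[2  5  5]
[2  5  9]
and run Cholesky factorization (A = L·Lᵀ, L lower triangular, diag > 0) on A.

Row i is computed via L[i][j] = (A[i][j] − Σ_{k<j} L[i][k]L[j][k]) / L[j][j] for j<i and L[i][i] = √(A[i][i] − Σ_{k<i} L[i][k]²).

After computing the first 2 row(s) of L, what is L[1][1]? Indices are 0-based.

L[1][1] = 1

Step 1: L[0][0] = √(1) = 1.
  L[1][0] = (2) / L[0][0] = 2.
Step 2: L[1][1] = √(1) = 1.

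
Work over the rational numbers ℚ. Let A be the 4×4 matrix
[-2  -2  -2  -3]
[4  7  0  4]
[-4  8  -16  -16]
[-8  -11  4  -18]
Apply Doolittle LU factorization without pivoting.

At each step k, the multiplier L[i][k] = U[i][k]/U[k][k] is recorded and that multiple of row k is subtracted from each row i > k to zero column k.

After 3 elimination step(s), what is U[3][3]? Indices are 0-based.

U[3][3] = -4

[col 0] pivot -2
  R1 -= -2*R0 → (0, 3, -4, -2)  (L[1][0] := -2)
  R2 -= 2*R0 → (0, 12, -12, -10)  (L[2][0] := 2)
  R3 -= 4*R0 → (0, -3, 12, -6)  (L[3][0] := 4)
[col 1] pivot 3
  R2 -= 4*R1 → (0, 0, 4, -2)  (L[2][1] := 4)
  R3 -= -1*R1 → (0, 0, 8, -8)  (L[3][1] := -1)
[col 2] pivot 4
  R3 -= 2*R2 → (0, 0, 0, -4)  (L[3][2] := 2)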